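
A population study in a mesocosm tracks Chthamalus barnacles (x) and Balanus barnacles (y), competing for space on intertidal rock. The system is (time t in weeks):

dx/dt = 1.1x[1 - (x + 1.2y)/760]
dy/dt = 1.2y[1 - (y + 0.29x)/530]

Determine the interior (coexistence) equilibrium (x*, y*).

x* ≈ 190, y* ≈ 475

Setting both brackets to zero gives the nullclines x + 1.2y = 760 and 0.29x + y = 530.
Substituting y = 530 - 0.29x into the first: x(1 - 1.2·0.29) = 760 - 1.2·530.
So x* = 124/0.652 = 190, and then y* = 530 - 0.29·190 = 475.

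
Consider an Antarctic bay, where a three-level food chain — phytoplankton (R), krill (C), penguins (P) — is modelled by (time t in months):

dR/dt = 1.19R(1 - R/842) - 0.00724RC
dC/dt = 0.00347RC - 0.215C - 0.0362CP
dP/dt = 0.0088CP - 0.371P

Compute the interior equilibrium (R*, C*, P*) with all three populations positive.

From dP/dt = 0: 0.0088C* = 0.371, so C* = 42.2.
From dR/dt = 0: 1.19(1 - R*/842) = 0.00724·42.2, giving R* = 842·(1 - 0.256) = 626.
From dC/dt = 0: 0.00347·626 - 0.215 = 0.0362P*, so P* = 1.96/0.0362 = 54.1.

R* ≈ 626, C* ≈ 42.2, P* ≈ 54.1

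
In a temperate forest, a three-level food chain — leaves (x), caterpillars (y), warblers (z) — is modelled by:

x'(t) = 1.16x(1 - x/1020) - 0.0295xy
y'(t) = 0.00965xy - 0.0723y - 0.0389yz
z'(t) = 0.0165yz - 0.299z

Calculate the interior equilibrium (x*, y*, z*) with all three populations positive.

From dz/dt = 0: 0.0165y* = 0.299, so y* = 18.1.
From dx/dt = 0: 1.16(1 - x*/1020) = 0.0295·18.1, giving x* = 1020·(1 - 0.461) = 550.
From dy/dt = 0: 0.00965·550 - 0.0723 = 0.0389z*, so z* = 5.23/0.0389 = 135.

x* ≈ 550, y* ≈ 18.1, z* ≈ 135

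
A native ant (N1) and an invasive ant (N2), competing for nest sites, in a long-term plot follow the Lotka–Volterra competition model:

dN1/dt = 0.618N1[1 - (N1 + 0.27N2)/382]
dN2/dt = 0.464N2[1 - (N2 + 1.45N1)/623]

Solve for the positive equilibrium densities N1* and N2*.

Setting both brackets to zero gives the nullclines N1 + 0.27N2 = 382 and 1.45N1 + N2 = 623.
Substituting N2 = 623 - 1.45N1 into the first: N1(1 - 0.27·1.45) = 382 - 0.27·623.
So N1* = 214/0.609 = 351, and then N2* = 623 - 1.45·351 = 114.

N1* ≈ 351, N2* ≈ 114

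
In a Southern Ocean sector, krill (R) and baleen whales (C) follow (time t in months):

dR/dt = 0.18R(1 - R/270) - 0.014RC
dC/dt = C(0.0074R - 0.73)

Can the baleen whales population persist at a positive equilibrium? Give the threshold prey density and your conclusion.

Threshold R = 98.6; K > 98.6, so yes, the predator persists.

The predator equation gives dC/dt > 0 only when R > 0.73/0.0074 = 98.6.
Without the predator, R → K = 270. Since 270 > 98.6, the predator can invade and persist.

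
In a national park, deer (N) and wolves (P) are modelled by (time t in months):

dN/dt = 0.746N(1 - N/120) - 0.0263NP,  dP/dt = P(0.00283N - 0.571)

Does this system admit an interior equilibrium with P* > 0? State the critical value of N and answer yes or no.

The predator equation gives dP/dt > 0 only when N > 0.571/0.00283 = 202.
Without the predator, N → K = 120. Since 120 < 202, the predator cannot invade.

Threshold N = 202; K < 202, so no, the predator goes extinct.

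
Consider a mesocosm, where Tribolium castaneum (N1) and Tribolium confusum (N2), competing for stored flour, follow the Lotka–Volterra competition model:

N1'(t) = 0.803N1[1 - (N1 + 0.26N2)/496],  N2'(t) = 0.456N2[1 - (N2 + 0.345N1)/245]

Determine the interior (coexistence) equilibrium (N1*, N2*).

Setting both brackets to zero gives the nullclines N1 + 0.26N2 = 496 and 0.345N1 + N2 = 245.
Substituting N2 = 245 - 0.345N1 into the first: N1(1 - 0.26·0.345) = 496 - 0.26·245.
So N1* = 432/0.91 = 475, and then N2* = 245 - 0.345·475 = 81.2.

N1* ≈ 475, N2* ≈ 81.2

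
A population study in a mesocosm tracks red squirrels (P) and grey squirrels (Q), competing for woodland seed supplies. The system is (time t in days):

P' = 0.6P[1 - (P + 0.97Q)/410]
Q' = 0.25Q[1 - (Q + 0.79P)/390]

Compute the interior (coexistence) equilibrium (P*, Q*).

Setting both brackets to zero gives the nullclines P + 0.97Q = 410 and 0.79P + Q = 390.
Substituting Q = 390 - 0.79P into the first: P(1 - 0.97·0.79) = 410 - 0.97·390.
So P* = 31.7/0.234 = 136, and then Q* = 390 - 0.79·136 = 283.

P* ≈ 136, Q* ≈ 283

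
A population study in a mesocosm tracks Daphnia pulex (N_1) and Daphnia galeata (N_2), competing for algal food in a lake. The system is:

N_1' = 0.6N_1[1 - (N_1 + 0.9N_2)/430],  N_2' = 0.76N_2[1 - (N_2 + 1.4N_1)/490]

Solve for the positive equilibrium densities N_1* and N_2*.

Setting both brackets to zero gives the nullclines N_1 + 0.9N_2 = 430 and 1.4N_1 + N_2 = 490.
Substituting N_2 = 490 - 1.4N_1 into the first: N_1(1 - 0.9·1.4) = 430 - 0.9·490.
So N_1* = -11/-0.26 = 42.3, and then N_2* = 490 - 1.4·42.3 = 431.

N_1* ≈ 42.3, N_2* ≈ 431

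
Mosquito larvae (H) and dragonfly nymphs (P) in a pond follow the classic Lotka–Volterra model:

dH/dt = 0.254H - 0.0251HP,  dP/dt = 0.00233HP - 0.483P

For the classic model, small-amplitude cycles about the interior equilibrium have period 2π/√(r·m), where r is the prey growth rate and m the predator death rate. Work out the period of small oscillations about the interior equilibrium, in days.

Here r = 0.254 and m = 0.483, so r·m = 0.123.
ω = √0.123 = 0.35 per day, hence T = 2π/ω ≈ 17.9 days.

T ≈ 17.9 days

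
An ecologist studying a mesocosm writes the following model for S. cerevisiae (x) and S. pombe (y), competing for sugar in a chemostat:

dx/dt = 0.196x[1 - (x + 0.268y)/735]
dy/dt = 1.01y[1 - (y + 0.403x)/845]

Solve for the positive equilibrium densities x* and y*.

Setting both brackets to zero gives the nullclines x + 0.268y = 735 and 0.403x + y = 845.
Substituting y = 845 - 0.403x into the first: x(1 - 0.268·0.403) = 735 - 0.268·845.
So x* = 509/0.892 = 570, and then y* = 845 - 0.403·570 = 615.

x* ≈ 570, y* ≈ 615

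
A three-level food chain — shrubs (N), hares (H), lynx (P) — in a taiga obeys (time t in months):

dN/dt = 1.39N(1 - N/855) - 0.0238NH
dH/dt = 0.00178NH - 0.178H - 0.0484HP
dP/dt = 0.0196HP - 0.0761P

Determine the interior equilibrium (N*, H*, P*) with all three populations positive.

N* ≈ 798, H* ≈ 3.88, P* ≈ 25.7

From dP/dt = 0: 0.0196H* = 0.0761, so H* = 3.88.
From dN/dt = 0: 1.39(1 - N*/855) = 0.0238·3.88, giving N* = 855·(1 - 0.0665) = 798.
From dH/dt = 0: 0.00178·798 - 0.178 = 0.0484P*, so P* = 1.24/0.0484 = 25.7.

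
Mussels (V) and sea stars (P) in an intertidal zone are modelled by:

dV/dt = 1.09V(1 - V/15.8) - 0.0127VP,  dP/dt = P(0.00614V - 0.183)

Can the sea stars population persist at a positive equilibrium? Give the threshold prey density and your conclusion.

The predator equation gives dP/dt > 0 only when V > 0.183/0.00614 = 29.8.
Without the predator, V → K = 15.8. Since 15.8 < 29.8, the predator cannot invade.

Threshold V = 29.8; K < 29.8, so no, the predator goes extinct.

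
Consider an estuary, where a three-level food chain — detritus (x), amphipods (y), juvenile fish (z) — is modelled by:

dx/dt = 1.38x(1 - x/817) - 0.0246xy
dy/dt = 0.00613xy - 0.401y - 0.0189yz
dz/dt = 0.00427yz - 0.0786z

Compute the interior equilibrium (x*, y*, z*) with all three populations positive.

From dz/dt = 0: 0.00427y* = 0.0786, so y* = 18.4.
From dx/dt = 0: 1.38(1 - x*/817) = 0.0246·18.4, giving x* = 817·(1 - 0.328) = 549.
From dy/dt = 0: 0.00613·549 - 0.401 = 0.0189z*, so z* = 2.96/0.0189 = 157.

x* ≈ 549, y* ≈ 18.4, z* ≈ 157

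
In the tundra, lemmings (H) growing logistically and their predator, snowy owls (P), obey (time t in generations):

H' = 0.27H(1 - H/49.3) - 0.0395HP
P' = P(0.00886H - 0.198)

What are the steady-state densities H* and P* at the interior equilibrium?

H* ≈ 22.3, P* ≈ 3.74

From dP/dt = 0 with P > 0: 0.00886H* = 0.198, so H* = 22.3.
Substitute into dH/dt = 0: 0.27(1 - 22.3/49.3) = 0.0395P*.
The bracket is 0.547, giving P* = 0.148/0.0395 = 3.74.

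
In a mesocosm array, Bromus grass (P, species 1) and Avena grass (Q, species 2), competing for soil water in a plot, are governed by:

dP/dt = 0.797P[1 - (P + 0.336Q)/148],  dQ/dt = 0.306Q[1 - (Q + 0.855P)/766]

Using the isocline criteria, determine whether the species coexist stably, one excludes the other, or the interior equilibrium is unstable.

species 2 excludes species 1

Compare the nullcline intercepts: K1/α12 = 148/0.336 = 440 < K2 = 766; K2/α21 = 766/0.855 = 896 > K1 = 148.
Since the inequalities point opposite ways, species 2 can invade but species 1 cannot.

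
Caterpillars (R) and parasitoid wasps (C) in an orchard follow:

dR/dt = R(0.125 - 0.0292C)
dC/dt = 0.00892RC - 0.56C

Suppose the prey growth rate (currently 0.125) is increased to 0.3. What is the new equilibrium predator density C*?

C* ≈ 10.3

At the interior fixed point, setting dR/dt = 0 with R > 0 fixes C* = (prey growth rate)/(RC coefficient) — independent of the other coefficients.
With the change, C* = 0.3/0.0292 = 10.3; it rises from 4.28.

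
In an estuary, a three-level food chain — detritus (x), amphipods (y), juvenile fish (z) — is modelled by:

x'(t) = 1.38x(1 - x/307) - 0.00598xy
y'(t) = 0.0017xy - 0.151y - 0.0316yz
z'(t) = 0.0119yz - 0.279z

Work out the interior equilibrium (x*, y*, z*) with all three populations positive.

x* ≈ 276, y* ≈ 23.4, z* ≈ 10.1

From dz/dt = 0: 0.0119y* = 0.279, so y* = 23.4.
From dx/dt = 0: 1.38(1 - x*/307) = 0.00598·23.4, giving x* = 307·(1 - 0.102) = 276.
From dy/dt = 0: 0.0017·276 - 0.151 = 0.0316z*, so z* = 0.318/0.0316 = 10.1.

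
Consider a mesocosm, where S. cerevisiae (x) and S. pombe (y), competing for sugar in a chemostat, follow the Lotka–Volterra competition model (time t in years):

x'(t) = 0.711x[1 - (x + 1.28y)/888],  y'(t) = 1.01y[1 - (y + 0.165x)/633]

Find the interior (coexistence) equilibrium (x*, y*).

x* ≈ 98.6, y* ≈ 617

Setting both brackets to zero gives the nullclines x + 1.28y = 888 and 0.165x + y = 633.
Substituting y = 633 - 0.165x into the first: x(1 - 1.28·0.165) = 888 - 1.28·633.
So x* = 77.8/0.789 = 98.6, and then y* = 633 - 0.165·98.6 = 617.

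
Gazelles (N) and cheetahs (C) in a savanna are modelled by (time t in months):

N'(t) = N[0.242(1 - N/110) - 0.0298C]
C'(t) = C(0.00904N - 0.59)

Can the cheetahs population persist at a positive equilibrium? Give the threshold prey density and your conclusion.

Threshold N = 65.3; K > 65.3, so yes, the predator persists.

The predator equation gives dC/dt > 0 only when N > 0.59/0.00904 = 65.3.
Without the predator, N → K = 110. Since 110 > 65.3, the predator can invade and persist.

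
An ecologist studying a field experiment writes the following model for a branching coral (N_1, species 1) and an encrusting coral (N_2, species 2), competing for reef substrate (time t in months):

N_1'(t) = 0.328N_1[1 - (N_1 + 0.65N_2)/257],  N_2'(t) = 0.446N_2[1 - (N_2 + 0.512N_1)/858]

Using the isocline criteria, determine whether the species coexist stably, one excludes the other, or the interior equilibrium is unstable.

Compare the nullcline intercepts: K1/α12 = 257/0.65 = 395 < K2 = 858; K2/α21 = 858/0.512 = 1680 > K1 = 257.
Since the inequalities point opposite ways, species 2 can invade but species 1 cannot.

species 2 excludes species 1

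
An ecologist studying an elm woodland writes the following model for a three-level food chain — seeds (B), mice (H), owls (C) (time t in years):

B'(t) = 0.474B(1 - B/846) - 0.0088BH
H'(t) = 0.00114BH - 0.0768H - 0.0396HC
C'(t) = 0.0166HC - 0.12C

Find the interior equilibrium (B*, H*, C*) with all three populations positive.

B* ≈ 732, H* ≈ 7.23, C* ≈ 19.1

From dC/dt = 0: 0.0166H* = 0.12, so H* = 7.23.
From dB/dt = 0: 0.474(1 - B*/846) = 0.0088·7.23, giving B* = 846·(1 - 0.134) = 732.
From dH/dt = 0: 0.00114·732 - 0.0768 = 0.0396C*, so C* = 0.758/0.0396 = 19.1.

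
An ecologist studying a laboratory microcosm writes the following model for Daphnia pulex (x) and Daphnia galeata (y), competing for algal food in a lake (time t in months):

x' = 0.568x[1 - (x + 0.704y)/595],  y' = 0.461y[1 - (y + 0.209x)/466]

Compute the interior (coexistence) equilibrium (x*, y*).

x* ≈ 313, y* ≈ 401

Setting both brackets to zero gives the nullclines x + 0.704y = 595 and 0.209x + y = 466.
Substituting y = 466 - 0.209x into the first: x(1 - 0.704·0.209) = 595 - 0.704·466.
So x* = 267/0.853 = 313, and then y* = 466 - 0.209·313 = 401.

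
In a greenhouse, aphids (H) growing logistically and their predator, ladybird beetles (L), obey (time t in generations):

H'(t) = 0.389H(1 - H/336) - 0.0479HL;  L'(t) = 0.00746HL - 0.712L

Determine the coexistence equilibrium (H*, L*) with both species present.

H* ≈ 95.4, L* ≈ 5.81

From dL/dt = 0 with L > 0: 0.00746H* = 0.712, so H* = 95.4.
Substitute into dH/dt = 0: 0.389(1 - 95.4/336) = 0.0479L*.
The bracket is 0.716, giving L* = 0.279/0.0479 = 5.81.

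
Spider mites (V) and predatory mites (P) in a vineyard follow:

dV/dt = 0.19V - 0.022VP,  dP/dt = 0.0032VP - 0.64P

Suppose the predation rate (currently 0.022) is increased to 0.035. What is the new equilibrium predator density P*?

P* ≈ 5.43

At the interior fixed point, setting dV/dt = 0 with V > 0 fixes P* = (prey growth rate)/(VP coefficient) — independent of the other coefficients.
With the change, P* = 0.19/0.035 = 5.43; it falls from 8.64.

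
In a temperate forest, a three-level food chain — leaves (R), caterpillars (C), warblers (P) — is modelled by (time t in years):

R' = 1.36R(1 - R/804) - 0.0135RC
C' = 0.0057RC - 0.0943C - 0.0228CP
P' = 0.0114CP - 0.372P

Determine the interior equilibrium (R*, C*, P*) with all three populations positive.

From dP/dt = 0: 0.0114C* = 0.372, so C* = 32.6.
From dR/dt = 0: 1.36(1 - R*/804) = 0.0135·32.6, giving R* = 804·(1 - 0.324) = 544.
From dC/dt = 0: 0.0057·544 - 0.0943 = 0.0228P*, so P* = 3/0.0228 = 132.

R* ≈ 544, C* ≈ 32.6, P* ≈ 132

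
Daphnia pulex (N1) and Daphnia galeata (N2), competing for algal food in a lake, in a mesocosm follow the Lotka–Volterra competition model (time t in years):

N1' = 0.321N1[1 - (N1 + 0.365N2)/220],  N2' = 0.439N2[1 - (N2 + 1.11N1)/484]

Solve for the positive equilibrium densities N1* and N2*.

Setting both brackets to zero gives the nullclines N1 + 0.365N2 = 220 and 1.11N1 + N2 = 484.
Substituting N2 = 484 - 1.11N1 into the first: N1(1 - 0.365·1.11) = 220 - 0.365·484.
So N1* = 43.3/0.595 = 72.9, and then N2* = 484 - 1.11·72.9 = 403.

N1* ≈ 72.9, N2* ≈ 403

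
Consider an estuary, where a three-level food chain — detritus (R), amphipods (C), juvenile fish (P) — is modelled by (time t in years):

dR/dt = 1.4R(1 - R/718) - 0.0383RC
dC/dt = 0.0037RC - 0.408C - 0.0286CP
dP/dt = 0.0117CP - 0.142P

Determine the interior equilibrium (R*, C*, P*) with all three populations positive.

R* ≈ 480, C* ≈ 12.1, P* ≈ 47.8

From dP/dt = 0: 0.0117C* = 0.142, so C* = 12.1.
From dR/dt = 0: 1.4(1 - R*/718) = 0.0383·12.1, giving R* = 718·(1 - 0.332) = 480.
From dC/dt = 0: 0.0037·480 - 0.408 = 0.0286P*, so P* = 1.37/0.0286 = 47.8.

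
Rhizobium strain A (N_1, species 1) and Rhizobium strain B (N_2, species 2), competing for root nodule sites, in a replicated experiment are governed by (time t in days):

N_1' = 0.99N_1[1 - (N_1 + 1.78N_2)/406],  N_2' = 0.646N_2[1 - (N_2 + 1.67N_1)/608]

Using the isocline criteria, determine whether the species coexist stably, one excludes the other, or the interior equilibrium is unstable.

unstable coexistence (outcome depends on initial conditions)

Compare the nullcline intercepts: K1/α12 = 406/1.78 = 228 < K2 = 608; K2/α21 = 608/1.67 = 364 < K1 = 406.
Since both are reversed, neither can invade when rare; the interior point is a saddle.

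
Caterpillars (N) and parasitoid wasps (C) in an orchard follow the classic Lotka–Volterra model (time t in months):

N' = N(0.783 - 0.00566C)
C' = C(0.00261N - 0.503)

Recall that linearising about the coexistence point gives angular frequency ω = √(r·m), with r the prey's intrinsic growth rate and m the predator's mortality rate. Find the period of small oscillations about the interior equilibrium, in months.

Here r = 0.783 and m = 0.503, so r·m = 0.394.
ω = √0.394 = 0.628 per month, hence T = 2π/ω ≈ 10 months.

T ≈ 10 months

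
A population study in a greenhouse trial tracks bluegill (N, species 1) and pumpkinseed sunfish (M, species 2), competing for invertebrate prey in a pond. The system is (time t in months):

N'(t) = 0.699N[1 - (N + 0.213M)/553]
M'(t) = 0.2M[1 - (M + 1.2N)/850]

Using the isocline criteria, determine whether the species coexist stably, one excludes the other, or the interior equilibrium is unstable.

stable coexistence

Compare the nullcline intercepts: K1/α12 = 553/0.213 = 2600 > K2 = 850; K2/α21 = 850/1.2 = 708 > K1 = 553.
Since both inequalities hold, each species can invade when rare, so the interior equilibrium is stable.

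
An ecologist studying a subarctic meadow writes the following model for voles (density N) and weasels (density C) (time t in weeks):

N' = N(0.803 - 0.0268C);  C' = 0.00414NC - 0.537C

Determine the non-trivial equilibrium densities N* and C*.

N* ≈ 130, C* ≈ 30

Set dC/dt = 0 with C > 0: 0.00414N - 0.537 = 0, so N* = 0.537/0.00414 = 130.
Set dN/dt = 0 with N > 0: 0.803 - 0.0268C = 0, so C* = 0.803/0.0268 = 30.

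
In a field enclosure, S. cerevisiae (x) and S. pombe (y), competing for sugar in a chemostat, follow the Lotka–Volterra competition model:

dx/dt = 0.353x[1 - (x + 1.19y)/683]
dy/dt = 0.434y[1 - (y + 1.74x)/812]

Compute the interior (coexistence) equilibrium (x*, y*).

Setting both brackets to zero gives the nullclines x + 1.19y = 683 and 1.74x + y = 812.
Substituting y = 812 - 1.74x into the first: x(1 - 1.19·1.74) = 683 - 1.19·812.
So x* = -283/-1.07 = 265, and then y* = 812 - 1.74·265 = 352.

x* ≈ 265, y* ≈ 352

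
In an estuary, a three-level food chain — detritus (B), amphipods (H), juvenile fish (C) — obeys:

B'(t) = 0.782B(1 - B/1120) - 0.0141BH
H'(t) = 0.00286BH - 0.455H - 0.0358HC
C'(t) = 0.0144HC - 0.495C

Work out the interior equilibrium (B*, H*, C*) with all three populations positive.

B* ≈ 426, H* ≈ 34.4, C* ≈ 21.3

From dC/dt = 0: 0.0144H* = 0.495, so H* = 34.4.
From dB/dt = 0: 0.782(1 - B*/1120) = 0.0141·34.4, giving B* = 1120·(1 - 0.62) = 426.
From dH/dt = 0: 0.00286·426 - 0.455 = 0.0358C*, so C* = 0.763/0.0358 = 21.3.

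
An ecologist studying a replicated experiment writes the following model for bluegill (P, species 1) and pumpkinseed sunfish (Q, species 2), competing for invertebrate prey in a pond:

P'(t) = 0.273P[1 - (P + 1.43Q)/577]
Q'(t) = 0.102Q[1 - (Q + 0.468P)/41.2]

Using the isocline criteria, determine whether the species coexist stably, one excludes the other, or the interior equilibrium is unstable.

species 1 excludes species 2

Compare the nullcline intercepts: K1/α12 = 577/1.43 = 403 > K2 = 41.2; K2/α21 = 41.2/0.468 = 88 < K1 = 577.
Since the inequalities point opposite ways, species 1 can invade but species 2 cannot.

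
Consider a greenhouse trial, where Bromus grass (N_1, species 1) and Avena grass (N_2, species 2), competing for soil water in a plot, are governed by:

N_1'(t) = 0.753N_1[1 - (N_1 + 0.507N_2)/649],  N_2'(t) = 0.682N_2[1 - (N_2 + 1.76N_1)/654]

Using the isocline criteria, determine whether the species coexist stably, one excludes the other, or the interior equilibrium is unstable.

Compare the nullcline intercepts: K1/α12 = 649/0.507 = 1280 > K2 = 654; K2/α21 = 654/1.76 = 372 < K1 = 649.
Since the inequalities point opposite ways, species 1 can invade but species 2 cannot.

species 1 excludes species 2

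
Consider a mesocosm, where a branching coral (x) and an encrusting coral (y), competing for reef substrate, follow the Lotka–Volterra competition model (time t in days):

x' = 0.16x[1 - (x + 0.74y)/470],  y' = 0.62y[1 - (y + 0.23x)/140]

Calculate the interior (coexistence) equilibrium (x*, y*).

Setting both brackets to zero gives the nullclines x + 0.74y = 470 and 0.23x + y = 140.
Substituting y = 140 - 0.23x into the first: x(1 - 0.74·0.23) = 470 - 0.74·140.
So x* = 366/0.83 = 442, and then y* = 140 - 0.23·442 = 38.4.

x* ≈ 442, y* ≈ 38.4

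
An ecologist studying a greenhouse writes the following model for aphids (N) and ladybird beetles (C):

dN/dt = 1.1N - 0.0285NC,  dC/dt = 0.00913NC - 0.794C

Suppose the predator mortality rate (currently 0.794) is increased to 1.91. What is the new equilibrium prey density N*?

At the interior fixed point, setting dC/dt = 0 with C > 0 fixes N* = (predator death rate)/(NC coefficient) — independent of the other coefficients.
With the change, N* = 1.91/0.00913 = 209; it rises from 87.

N* ≈ 209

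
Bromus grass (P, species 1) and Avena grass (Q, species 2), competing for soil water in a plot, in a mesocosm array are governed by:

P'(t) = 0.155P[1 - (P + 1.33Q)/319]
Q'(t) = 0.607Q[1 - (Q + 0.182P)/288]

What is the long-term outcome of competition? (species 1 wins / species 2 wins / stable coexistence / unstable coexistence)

species 2 excludes species 1

Compare the nullcline intercepts: K1/α12 = 319/1.33 = 240 < K2 = 288; K2/α21 = 288/0.182 = 1580 > K1 = 319.
Since the inequalities point opposite ways, species 2 can invade but species 1 cannot.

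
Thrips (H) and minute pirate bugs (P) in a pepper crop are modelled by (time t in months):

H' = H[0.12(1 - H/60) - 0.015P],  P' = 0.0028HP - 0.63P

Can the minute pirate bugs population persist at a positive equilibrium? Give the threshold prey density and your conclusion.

Threshold H = 225; K < 225, so no, the predator goes extinct.

The predator equation gives dP/dt > 0 only when H > 0.63/0.0028 = 225.
Without the predator, H → K = 60. Since 60 < 225, the predator cannot invade.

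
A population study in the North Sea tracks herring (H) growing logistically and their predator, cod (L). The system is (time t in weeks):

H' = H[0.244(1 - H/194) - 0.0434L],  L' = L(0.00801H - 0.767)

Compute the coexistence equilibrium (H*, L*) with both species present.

H* ≈ 95.8, L* ≈ 2.85

From dL/dt = 0 with L > 0: 0.00801H* = 0.767, so H* = 95.8.
Substitute into dH/dt = 0: 0.244(1 - 95.8/194) = 0.0434L*.
The bracket is 0.506, giving L* = 0.124/0.0434 = 2.85.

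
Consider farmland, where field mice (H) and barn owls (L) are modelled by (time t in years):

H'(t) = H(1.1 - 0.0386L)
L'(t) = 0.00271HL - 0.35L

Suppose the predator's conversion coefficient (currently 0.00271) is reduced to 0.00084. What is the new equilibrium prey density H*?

H* ≈ 417

At the interior fixed point, setting dL/dt = 0 with L > 0 fixes H* = (predator death rate)/(HL coefficient) — independent of the other coefficients.
With the change, H* = 0.35/0.00084 = 417; it rises from 129.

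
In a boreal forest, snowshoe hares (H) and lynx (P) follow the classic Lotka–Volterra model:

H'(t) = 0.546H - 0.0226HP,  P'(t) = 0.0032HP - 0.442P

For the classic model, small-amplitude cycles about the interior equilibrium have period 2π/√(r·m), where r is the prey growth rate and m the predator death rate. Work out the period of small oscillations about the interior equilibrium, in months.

Here r = 0.546 and m = 0.442, so r·m = 0.241.
ω = √0.241 = 0.491 per month, hence T = 2π/ω ≈ 12.8 months.

T ≈ 12.8 months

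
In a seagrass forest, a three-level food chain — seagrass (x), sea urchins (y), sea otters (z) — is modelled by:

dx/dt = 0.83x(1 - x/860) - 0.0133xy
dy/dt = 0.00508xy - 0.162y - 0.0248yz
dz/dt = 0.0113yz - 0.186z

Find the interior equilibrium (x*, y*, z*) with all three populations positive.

x* ≈ 633, y* ≈ 16.5, z* ≈ 123

From dz/dt = 0: 0.0113y* = 0.186, so y* = 16.5.
From dx/dt = 0: 0.83(1 - x*/860) = 0.0133·16.5, giving x* = 860·(1 - 0.264) = 633.
From dy/dt = 0: 0.00508·633 - 0.162 = 0.0248z*, so z* = 3.05/0.0248 = 123.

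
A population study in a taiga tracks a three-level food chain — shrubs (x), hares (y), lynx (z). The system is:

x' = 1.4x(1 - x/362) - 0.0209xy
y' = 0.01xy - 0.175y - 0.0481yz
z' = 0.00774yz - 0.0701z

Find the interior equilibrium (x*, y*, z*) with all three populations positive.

x* ≈ 313, y* ≈ 9.06, z* ≈ 61.4

From dz/dt = 0: 0.00774y* = 0.0701, so y* = 9.06.
From dx/dt = 0: 1.4(1 - x*/362) = 0.0209·9.06, giving x* = 362·(1 - 0.135) = 313.
From dy/dt = 0: 0.01·313 - 0.175 = 0.0481z*, so z* = 2.96/0.0481 = 61.4.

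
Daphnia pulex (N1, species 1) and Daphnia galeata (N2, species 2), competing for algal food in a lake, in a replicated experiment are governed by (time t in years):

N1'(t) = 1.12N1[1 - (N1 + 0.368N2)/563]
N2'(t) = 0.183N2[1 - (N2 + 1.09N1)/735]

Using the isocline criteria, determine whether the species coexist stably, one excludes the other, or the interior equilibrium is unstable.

Compare the nullcline intercepts: K1/α12 = 563/0.368 = 1530 > K2 = 735; K2/α21 = 735/1.09 = 674 > K1 = 563.
Since both inequalities hold, each species can invade when rare, so the interior equilibrium is stable.

stable coexistence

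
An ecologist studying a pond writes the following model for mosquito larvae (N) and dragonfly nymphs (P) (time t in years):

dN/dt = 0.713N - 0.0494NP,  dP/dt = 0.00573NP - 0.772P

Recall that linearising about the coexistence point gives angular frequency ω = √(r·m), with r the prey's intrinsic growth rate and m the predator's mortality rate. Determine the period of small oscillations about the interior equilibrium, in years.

Here r = 0.713 and m = 0.772, so r·m = 0.55.
ω = √0.55 = 0.742 per year, hence T = 2π/ω ≈ 8.47 years.

T ≈ 8.47 years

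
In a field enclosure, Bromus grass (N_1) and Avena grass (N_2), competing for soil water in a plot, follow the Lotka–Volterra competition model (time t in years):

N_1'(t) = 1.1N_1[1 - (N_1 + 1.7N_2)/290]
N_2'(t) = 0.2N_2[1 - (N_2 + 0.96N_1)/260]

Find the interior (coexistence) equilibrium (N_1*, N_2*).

N_1* ≈ 241, N_2* ≈ 29.1

Setting both brackets to zero gives the nullclines N_1 + 1.7N_2 = 290 and 0.96N_1 + N_2 = 260.
Substituting N_2 = 260 - 0.96N_1 into the first: N_1(1 - 1.7·0.96) = 290 - 1.7·260.
So N_1* = -152/-0.632 = 241, and then N_2* = 260 - 0.96·241 = 29.1.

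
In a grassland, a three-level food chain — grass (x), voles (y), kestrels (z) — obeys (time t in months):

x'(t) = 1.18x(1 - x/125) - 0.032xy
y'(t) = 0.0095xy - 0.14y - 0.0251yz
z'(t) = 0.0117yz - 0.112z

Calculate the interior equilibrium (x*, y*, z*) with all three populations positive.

From dz/dt = 0: 0.0117y* = 0.112, so y* = 9.57.
From dx/dt = 0: 1.18(1 - x*/125) = 0.032·9.57, giving x* = 125·(1 - 0.26) = 92.6.
From dy/dt = 0: 0.0095·92.6 - 0.14 = 0.0251z*, so z* = 0.739/0.0251 = 29.5.

x* ≈ 92.6, y* ≈ 9.57, z* ≈ 29.5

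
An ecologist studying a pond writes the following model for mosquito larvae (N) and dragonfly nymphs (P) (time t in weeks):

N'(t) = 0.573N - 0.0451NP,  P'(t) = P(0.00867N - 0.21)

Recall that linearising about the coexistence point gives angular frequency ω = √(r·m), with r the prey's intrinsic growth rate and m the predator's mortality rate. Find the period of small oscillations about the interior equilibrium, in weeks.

T ≈ 18.1 weeks

Here r = 0.573 and m = 0.21, so r·m = 0.12.
ω = √0.12 = 0.347 per week, hence T = 2π/ω ≈ 18.1 weeks.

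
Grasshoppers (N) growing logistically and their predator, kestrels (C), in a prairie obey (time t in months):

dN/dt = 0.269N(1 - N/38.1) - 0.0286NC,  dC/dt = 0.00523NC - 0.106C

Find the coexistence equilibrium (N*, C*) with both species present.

N* ≈ 20.3, C* ≈ 4.4

From dC/dt = 0 with C > 0: 0.00523N* = 0.106, so N* = 20.3.
Substitute into dN/dt = 0: 0.269(1 - 20.3/38.1) = 0.0286C*.
The bracket is 0.468, giving C* = 0.126/0.0286 = 4.4.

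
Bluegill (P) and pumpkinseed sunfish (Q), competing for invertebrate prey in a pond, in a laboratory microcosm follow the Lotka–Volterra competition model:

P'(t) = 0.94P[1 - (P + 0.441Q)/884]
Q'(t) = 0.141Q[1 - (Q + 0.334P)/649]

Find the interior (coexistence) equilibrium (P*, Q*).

Setting both brackets to zero gives the nullclines P + 0.441Q = 884 and 0.334P + Q = 649.
Substituting Q = 649 - 0.334P into the first: P(1 - 0.441·0.334) = 884 - 0.441·649.
So P* = 598/0.853 = 701, and then Q* = 649 - 0.334·701 = 415.

P* ≈ 701, Q* ≈ 415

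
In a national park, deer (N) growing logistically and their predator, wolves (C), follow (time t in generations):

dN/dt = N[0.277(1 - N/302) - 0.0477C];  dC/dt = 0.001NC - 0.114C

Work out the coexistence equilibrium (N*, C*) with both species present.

N* ≈ 114, C* ≈ 3.62

From dC/dt = 0 with C > 0: 0.001N* = 0.114, so N* = 114.
Substitute into dN/dt = 0: 0.277(1 - 114/302) = 0.0477C*.
The bracket is 0.623, giving C* = 0.172/0.0477 = 3.62.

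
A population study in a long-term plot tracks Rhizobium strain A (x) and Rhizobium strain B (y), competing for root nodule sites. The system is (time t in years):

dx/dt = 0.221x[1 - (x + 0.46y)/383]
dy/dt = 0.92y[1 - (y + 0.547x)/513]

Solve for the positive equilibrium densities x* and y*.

x* ≈ 196, y* ≈ 406

Setting both brackets to zero gives the nullclines x + 0.46y = 383 and 0.547x + y = 513.
Substituting y = 513 - 0.547x into the first: x(1 - 0.46·0.547) = 383 - 0.46·513.
So x* = 147/0.748 = 196, and then y* = 513 - 0.547·196 = 406.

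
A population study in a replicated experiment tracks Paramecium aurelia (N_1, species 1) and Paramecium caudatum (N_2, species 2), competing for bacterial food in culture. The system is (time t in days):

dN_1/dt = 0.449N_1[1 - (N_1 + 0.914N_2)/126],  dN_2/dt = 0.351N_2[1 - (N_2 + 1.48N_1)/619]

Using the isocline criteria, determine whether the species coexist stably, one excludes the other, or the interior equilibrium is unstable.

species 2 excludes species 1

Compare the nullcline intercepts: K1/α12 = 126/0.914 = 138 < K2 = 619; K2/α21 = 619/1.48 = 418 > K1 = 126.
Since the inequalities point opposite ways, species 2 can invade but species 1 cannot.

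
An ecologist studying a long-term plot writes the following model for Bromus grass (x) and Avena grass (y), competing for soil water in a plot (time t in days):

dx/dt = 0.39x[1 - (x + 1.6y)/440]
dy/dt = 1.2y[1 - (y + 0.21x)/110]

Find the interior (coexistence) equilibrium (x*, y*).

Setting both brackets to zero gives the nullclines x + 1.6y = 440 and 0.21x + y = 110.
Substituting y = 110 - 0.21x into the first: x(1 - 1.6·0.21) = 440 - 1.6·110.
So x* = 264/0.664 = 398, and then y* = 110 - 0.21·398 = 26.5.

x* ≈ 398, y* ≈ 26.5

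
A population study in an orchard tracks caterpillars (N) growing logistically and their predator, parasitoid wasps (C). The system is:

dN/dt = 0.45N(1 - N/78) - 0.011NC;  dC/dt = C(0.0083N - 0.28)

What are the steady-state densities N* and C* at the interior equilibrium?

N* ≈ 33.7, C* ≈ 23.2

From dC/dt = 0 with C > 0: 0.0083N* = 0.28, so N* = 33.7.
Substitute into dN/dt = 0: 0.45(1 - 33.7/78) = 0.011C*.
The bracket is 0.568, giving C* = 0.255/0.011 = 23.2.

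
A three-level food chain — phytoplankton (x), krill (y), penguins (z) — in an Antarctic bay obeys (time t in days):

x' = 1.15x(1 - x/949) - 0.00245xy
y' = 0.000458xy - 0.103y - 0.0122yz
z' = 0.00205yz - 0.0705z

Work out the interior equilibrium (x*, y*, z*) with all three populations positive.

From dz/dt = 0: 0.00205y* = 0.0705, so y* = 34.4.
From dx/dt = 0: 1.15(1 - x*/949) = 0.00245·34.4, giving x* = 949·(1 - 0.0733) = 879.
From dy/dt = 0: 0.000458·879 - 0.103 = 0.0122z*, so z* = 0.3/0.0122 = 24.6.

x* ≈ 879, y* ≈ 34.4, z* ≈ 24.6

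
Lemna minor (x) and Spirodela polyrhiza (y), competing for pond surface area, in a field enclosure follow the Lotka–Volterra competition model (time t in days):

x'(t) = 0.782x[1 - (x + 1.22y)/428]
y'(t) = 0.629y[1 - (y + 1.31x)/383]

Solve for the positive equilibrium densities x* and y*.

x* ≈ 65.6, y* ≈ 297

Setting both brackets to zero gives the nullclines x + 1.22y = 428 and 1.31x + y = 383.
Substituting y = 383 - 1.31x into the first: x(1 - 1.22·1.31) = 428 - 1.22·383.
So x* = -39.3/-0.598 = 65.6, and then y* = 383 - 1.31·65.6 = 297.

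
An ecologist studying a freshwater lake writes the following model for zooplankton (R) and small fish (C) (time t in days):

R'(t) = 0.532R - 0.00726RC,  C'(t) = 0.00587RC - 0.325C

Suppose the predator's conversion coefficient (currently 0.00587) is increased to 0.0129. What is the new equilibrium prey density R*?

R* ≈ 25.2

At the interior fixed point, setting dC/dt = 0 with C > 0 fixes R* = (predator death rate)/(RC coefficient) — independent of the other coefficients.
With the change, R* = 0.325/0.0129 = 25.2; it falls from 55.4.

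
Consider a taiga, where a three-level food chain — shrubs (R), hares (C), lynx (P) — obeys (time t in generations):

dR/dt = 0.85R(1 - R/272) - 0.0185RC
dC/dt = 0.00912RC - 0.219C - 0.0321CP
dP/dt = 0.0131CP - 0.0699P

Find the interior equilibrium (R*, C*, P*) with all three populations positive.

From dP/dt = 0: 0.0131C* = 0.0699, so C* = 5.34.
From dR/dt = 0: 0.85(1 - R*/272) = 0.0185·5.34, giving R* = 272·(1 - 0.116) = 240.
From dC/dt = 0: 0.00912·240 - 0.219 = 0.0321P*, so P* = 1.97/0.0321 = 61.5.

R* ≈ 240, C* ≈ 5.34, P* ≈ 61.5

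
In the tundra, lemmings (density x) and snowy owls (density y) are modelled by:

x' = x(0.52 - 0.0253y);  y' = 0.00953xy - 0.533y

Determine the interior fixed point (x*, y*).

x* ≈ 55.9, y* ≈ 20.6

Set dy/dt = 0 with y > 0: 0.00953x - 0.533 = 0, so x* = 0.533/0.00953 = 55.9.
Set dx/dt = 0 with x > 0: 0.52 - 0.0253y = 0, so y* = 0.52/0.0253 = 20.6.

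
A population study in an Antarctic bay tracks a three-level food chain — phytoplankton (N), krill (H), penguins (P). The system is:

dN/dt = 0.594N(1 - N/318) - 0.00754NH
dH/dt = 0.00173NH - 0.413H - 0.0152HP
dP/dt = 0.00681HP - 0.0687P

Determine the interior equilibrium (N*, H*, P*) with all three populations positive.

From dP/dt = 0: 0.00681H* = 0.0687, so H* = 10.1.
From dN/dt = 0: 0.594(1 - N*/318) = 0.00754·10.1, giving N* = 318·(1 - 0.128) = 277.
From dH/dt = 0: 0.00173·277 - 0.413 = 0.0152P*, so P* = 0.0667/0.0152 = 4.39.

N* ≈ 277, H* ≈ 10.1, P* ≈ 4.39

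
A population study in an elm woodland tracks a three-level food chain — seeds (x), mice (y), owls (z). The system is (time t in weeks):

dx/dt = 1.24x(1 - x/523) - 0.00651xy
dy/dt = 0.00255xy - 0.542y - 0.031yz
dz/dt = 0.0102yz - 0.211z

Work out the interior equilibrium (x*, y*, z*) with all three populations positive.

From dz/dt = 0: 0.0102y* = 0.211, so y* = 20.7.
From dx/dt = 0: 1.24(1 - x*/523) = 0.00651·20.7, giving x* = 523·(1 - 0.109) = 466.
From dy/dt = 0: 0.00255·466 - 0.542 = 0.031z*, so z* = 0.647/0.031 = 20.9.

x* ≈ 466, y* ≈ 20.7, z* ≈ 20.9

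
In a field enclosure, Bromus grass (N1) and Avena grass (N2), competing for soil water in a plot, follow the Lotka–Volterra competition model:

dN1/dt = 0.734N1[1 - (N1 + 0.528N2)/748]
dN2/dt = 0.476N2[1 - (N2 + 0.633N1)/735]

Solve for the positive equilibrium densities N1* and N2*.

Setting both brackets to zero gives the nullclines N1 + 0.528N2 = 748 and 0.633N1 + N2 = 735.
Substituting N2 = 735 - 0.633N1 into the first: N1(1 - 0.528·0.633) = 748 - 0.528·735.
So N1* = 360/0.666 = 541, and then N2* = 735 - 0.633·541 = 393.

N1* ≈ 541, N2* ≈ 393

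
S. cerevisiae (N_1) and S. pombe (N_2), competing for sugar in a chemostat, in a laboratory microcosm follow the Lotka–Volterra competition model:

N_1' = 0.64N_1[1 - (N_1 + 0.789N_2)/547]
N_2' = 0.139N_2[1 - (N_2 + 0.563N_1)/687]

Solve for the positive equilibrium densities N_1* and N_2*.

N_1* ≈ 8.92, N_2* ≈ 682

Setting both brackets to zero gives the nullclines N_1 + 0.789N_2 = 547 and 0.563N_1 + N_2 = 687.
Substituting N_2 = 687 - 0.563N_1 into the first: N_1(1 - 0.789·0.563) = 547 - 0.789·687.
So N_1* = 4.96/0.556 = 8.92, and then N_2* = 687 - 0.563·8.92 = 682.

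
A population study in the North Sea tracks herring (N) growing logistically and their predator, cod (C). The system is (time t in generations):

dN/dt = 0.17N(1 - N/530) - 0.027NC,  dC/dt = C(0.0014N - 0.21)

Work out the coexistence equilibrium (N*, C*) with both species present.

From dC/dt = 0 with C > 0: 0.0014N* = 0.21, so N* = 150.
Substitute into dN/dt = 0: 0.17(1 - 150/530) = 0.027C*.
The bracket is 0.717, giving C* = 0.122/0.027 = 4.51.

N* ≈ 150, C* ≈ 4.51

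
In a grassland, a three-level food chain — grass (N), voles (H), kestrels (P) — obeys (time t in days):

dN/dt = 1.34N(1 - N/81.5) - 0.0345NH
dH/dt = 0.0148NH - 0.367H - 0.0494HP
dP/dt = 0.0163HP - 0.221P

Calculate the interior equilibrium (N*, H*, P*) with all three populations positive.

From dP/dt = 0: 0.0163H* = 0.221, so H* = 13.6.
From dN/dt = 0: 1.34(1 - N*/81.5) = 0.0345·13.6, giving N* = 81.5·(1 - 0.349) = 53.1.
From dH/dt = 0: 0.0148·53.1 - 0.367 = 0.0494P*, so P* = 0.418/0.0494 = 8.46.

N* ≈ 53.1, H* ≈ 13.6, P* ≈ 8.46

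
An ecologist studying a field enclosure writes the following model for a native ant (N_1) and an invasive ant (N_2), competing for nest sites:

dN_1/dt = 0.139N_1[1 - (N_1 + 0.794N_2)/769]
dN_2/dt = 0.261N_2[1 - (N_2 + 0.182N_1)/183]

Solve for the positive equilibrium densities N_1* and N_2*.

N_1* ≈ 729, N_2* ≈ 50.3

Setting both brackets to zero gives the nullclines N_1 + 0.794N_2 = 769 and 0.182N_1 + N_2 = 183.
Substituting N_2 = 183 - 0.182N_1 into the first: N_1(1 - 0.794·0.182) = 769 - 0.794·183.
So N_1* = 624/0.855 = 729, and then N_2* = 183 - 0.182·729 = 50.3.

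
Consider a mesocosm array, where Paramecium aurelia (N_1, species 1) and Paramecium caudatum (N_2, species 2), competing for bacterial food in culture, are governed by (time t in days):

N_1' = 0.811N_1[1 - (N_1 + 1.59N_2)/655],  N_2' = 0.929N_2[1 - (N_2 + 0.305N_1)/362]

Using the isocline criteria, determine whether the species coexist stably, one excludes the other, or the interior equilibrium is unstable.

stable coexistence

Compare the nullcline intercepts: K1/α12 = 655/1.59 = 412 > K2 = 362; K2/α21 = 362/0.305 = 1190 > K1 = 655.
Since both inequalities hold, each species can invade when rare, so the interior equilibrium is stable.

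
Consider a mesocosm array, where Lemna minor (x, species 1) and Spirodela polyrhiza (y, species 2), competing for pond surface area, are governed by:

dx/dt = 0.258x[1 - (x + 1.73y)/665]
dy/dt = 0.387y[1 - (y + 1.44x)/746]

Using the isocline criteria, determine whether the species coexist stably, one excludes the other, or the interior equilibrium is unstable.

Compare the nullcline intercepts: K1/α12 = 665/1.73 = 384 < K2 = 746; K2/α21 = 746/1.44 = 518 < K1 = 665.
Since both are reversed, neither can invade when rare; the interior point is a saddle.

unstable coexistence (outcome depends on initial conditions)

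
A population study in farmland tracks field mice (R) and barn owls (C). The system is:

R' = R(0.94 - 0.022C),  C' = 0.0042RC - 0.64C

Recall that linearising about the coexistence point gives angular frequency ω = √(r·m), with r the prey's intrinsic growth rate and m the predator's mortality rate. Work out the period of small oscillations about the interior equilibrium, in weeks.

T ≈ 8.1 weeks

Here r = 0.94 and m = 0.64, so r·m = 0.602.
ω = √0.602 = 0.776 per week, hence T = 2π/ω ≈ 8.1 weeks.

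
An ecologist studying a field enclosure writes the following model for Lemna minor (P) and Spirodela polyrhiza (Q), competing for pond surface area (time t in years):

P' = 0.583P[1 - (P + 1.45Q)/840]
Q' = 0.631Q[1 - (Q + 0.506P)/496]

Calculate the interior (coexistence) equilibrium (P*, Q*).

Setting both brackets to zero gives the nullclines P + 1.45Q = 840 and 0.506P + Q = 496.
Substituting Q = 496 - 0.506P into the first: P(1 - 1.45·0.506) = 840 - 1.45·496.
So P* = 121/0.266 = 454, and then Q* = 496 - 0.506·454 = 266.

P* ≈ 454, Q* ≈ 266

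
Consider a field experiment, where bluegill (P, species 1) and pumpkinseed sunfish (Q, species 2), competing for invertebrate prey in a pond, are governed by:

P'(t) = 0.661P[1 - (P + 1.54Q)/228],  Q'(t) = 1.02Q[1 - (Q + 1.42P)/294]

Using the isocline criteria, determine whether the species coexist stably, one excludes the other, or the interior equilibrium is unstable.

Compare the nullcline intercepts: K1/α12 = 228/1.54 = 148 < K2 = 294; K2/α21 = 294/1.42 = 207 < K1 = 228.
Since both are reversed, neither can invade when rare; the interior point is a saddle.

unstable coexistence (outcome depends on initial conditions)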